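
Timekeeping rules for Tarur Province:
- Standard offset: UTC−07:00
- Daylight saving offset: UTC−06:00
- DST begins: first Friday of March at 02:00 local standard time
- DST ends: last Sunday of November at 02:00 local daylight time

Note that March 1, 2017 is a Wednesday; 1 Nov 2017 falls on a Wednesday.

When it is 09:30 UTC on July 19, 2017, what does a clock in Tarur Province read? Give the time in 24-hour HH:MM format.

03:30

1 March 2017 is a Wednesday, so the first Friday is March 3.
1 November 2017 is a Wednesday, so Sundays fall on 5, 12, 19, 26; the last is November 26.
At the standard offset (UTC−07:00), 09:30 UTC − 7h = 02:30 Tarur Province standard time.
The standard-time date in Tarur Province, July 19, 2017, falls between 3 March and 26 November, so daylight saving is in effect and Tarur Province is at UTC−06:00.
09:30 UTC − 6h = 03:30 local.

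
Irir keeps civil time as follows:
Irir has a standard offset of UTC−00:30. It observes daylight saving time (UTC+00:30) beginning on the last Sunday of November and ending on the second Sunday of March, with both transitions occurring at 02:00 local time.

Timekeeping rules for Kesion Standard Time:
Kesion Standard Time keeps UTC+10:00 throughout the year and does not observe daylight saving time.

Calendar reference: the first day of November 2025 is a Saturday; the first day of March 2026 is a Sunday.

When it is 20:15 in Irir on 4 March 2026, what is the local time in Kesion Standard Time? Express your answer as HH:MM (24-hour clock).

05:45

1 November 2025 is a Saturday, so Sundays fall on 2, 9, 16, 23, 30; the last is November 30.
1 March 2026 is a Sunday, so the first Sunday is March 1 and the second is March 8.
Daylight saving runs 30 November 2025 – 8 March 2026; 4 March 2026 is inside that window, so Irir is at UTC+00:30.
20:15 Irir − 0h30m = 19:45 UTC.
Kesion Standard Time stays on UTC+10:00 all year.
19:45 UTC + 10h = 05:45 Kesion Standard Time (rolling into the next day, 5 March 2026).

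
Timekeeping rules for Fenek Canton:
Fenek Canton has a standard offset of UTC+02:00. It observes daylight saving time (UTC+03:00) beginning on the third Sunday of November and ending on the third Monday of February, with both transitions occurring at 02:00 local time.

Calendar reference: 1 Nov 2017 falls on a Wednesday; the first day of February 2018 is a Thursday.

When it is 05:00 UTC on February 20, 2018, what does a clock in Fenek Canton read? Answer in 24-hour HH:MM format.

07:00

1 November 2017 is a Wednesday, so the first Sunday is November 5 and the third is November 19.
1 February 2018 is a Thursday, so the first Monday is February 5 and the third is February 19.
At the standard offset (UTC+02:00), 05:00 UTC + 2h = 07:00 Fenek Canton standard time.
The standard-time date in Fenek Canton, February 20, 2018, does not fall between 19 November 2017 and 19 February 2018, so daylight saving is not in effect and Fenek Canton is at UTC+02:00.
05:00 UTC + 2h = 07:00 local.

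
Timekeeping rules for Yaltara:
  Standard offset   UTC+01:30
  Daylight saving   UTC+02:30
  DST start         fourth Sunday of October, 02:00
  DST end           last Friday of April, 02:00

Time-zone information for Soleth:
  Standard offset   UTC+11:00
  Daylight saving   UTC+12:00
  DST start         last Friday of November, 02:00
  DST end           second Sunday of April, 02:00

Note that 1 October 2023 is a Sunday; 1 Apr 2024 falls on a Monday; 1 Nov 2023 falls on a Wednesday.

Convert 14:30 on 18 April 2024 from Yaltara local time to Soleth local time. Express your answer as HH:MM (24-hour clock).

23:00

1 October 2023 is a Sunday, so the first Sunday is October 1 and the fourth is October 22.
1 April 2024 is a Monday, so Fridays fall on 5, 12, 19, 26; the last is April 26.
18 April 2024 lies within the daylight-saving period (22 October 2023 – 26 April 2024), so Yaltara is on daylight time, UTC+02:30.
14:30 Yaltara − 2h30m = 12:00 UTC.
1 November 2023 is a Wednesday, so Fridays fall on 3, 10, 17, 24; the last is November 24.
1 April 2024 is a Monday, so the first Sunday is April 7 and the second is April 14.
At the standard offset (UTC+11:00), 12:00 UTC + 11h = 23:00 Soleth standard time.
The standard-time date in Soleth, 18 April 2024, does not fall between 24 November 2023 and 14 April 2024, so daylight saving is not in effect and Soleth is at UTC+11:00.
12:00 UTC + 11h = 23:00 Soleth.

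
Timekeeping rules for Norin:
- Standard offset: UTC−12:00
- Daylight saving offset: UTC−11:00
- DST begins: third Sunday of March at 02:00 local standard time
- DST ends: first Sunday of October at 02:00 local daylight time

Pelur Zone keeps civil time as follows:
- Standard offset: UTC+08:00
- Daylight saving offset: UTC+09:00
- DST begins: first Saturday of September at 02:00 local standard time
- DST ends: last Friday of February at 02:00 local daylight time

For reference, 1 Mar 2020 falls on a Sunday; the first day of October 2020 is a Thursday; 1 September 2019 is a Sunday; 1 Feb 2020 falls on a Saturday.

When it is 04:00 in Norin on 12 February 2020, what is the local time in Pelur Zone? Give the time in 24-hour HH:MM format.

1 March 2020 is a Sunday, so the first Sunday is March 1 and the third is March 15.
1 October 2020 is a Thursday, so the first Sunday is October 4.
Daylight saving runs 15 March – 4 October; 12 February 2020 is outside that window, so Norin is on standard time at UTC−12:00.
04:00 Norin + 12h = 16:00 UTC.
1 September 2019 is a Sunday, so the first Saturday is September 7.
1 February 2020 is a Saturday, so Fridays fall on 7, 14, 21, 28; the last is February 28.
At the standard offset (UTC+08:00), 16:00 UTC + 8h = 00:00 Pelur Zone standard time (rolling into the next day, 13 February 2020).
The standard-time date in Pelur Zone, 13 February 2020, falls between 7 September 2019 and 28 February 2020, so daylight saving is in effect and Pelur Zone is at UTC+09:00.
16:00 UTC + 9h = 01:00 Pelur Zone (rolling into the next day, 13 February 2020).

01:00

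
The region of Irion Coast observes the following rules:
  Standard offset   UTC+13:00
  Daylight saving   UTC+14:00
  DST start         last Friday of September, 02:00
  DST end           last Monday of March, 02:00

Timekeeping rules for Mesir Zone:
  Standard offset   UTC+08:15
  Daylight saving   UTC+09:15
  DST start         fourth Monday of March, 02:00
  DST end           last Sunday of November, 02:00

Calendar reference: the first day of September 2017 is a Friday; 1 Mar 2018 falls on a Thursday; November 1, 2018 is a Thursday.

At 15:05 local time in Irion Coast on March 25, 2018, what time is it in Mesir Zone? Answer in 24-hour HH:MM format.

1 September 2017 is a Friday, so Fridays fall on 1, 8, 15, 22, 29; the last is September 29.
1 March 2018 is a Thursday, so Mondays fall on 5, 12, 19, 26; the last is March 26.
March 25, 2018 lies within the daylight-saving period (29 September 2017 – 26 March 2018), so Irion Coast is on daylight time, UTC+14:00.
15:05 Irion Coast − 14h = 01:05 UTC.
1 March 2018 is a Thursday, so the first Monday is March 5 and the fourth is March 26.
1 November 2018 is a Thursday, so Sundays fall on 4, 11, 18, 25; the last is November 25.
At the standard offset (UTC+08:15), 01:05 UTC + 8h15m = 09:20 Mesir Zone standard time.
Daylight saving runs 26 March – 25 November; the standard-time date in Mesir Zone, March 25, 2018, is outside that window, so Mesir Zone is on standard time at UTC+08:15.
01:05 UTC + 8h15m = 09:20 Mesir Zone.

09:20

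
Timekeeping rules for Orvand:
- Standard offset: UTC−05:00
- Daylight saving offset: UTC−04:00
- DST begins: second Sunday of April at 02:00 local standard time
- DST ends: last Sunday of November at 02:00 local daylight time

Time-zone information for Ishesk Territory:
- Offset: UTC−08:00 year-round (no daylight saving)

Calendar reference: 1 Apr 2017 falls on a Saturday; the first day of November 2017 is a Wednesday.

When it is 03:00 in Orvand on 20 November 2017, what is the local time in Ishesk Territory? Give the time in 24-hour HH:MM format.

1 April 2017 is a Saturday, so the first Sunday is April 2 and the second is April 9.
1 November 2017 is a Wednesday, so Sundays fall on 5, 12, 19, 26; the last is November 26.
Daylight saving runs 9 April – 26 November; 20 November 2017 is inside that window, so Orvand is at UTC−04:00.
03:00 Orvand + 4h = 07:00 UTC.
Ishesk Territory has no daylight saving, so its offset is UTC−08:00 year-round.
07:00 UTC − 8h = 23:00 Ishesk Territory (rolling into the previous day, 19 November 2017).

23:00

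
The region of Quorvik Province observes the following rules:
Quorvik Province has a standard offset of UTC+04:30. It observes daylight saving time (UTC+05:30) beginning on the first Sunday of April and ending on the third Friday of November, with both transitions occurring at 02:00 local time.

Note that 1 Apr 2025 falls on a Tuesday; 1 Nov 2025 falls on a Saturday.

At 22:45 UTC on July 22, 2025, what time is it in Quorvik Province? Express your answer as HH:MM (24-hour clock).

04:15

1 April 2025 is a Tuesday, so the first Sunday is April 6.
1 November 2025 is a Saturday, so the first Friday is November 7 and the third is November 21.
At the standard offset (UTC+04:30), 22:45 UTC + 4h30m = 03:15 Quorvik Province standard time (rolling into the next day, 23 July 2025).
The standard-time date in Quorvik Province, July 23, 2025, falls between 6 April and 21 November, so daylight saving is in effect and Quorvik Province is at UTC+05:30.
22:45 UTC + 5h30m = 04:15 local (rolling into the next day, 23 July 2025).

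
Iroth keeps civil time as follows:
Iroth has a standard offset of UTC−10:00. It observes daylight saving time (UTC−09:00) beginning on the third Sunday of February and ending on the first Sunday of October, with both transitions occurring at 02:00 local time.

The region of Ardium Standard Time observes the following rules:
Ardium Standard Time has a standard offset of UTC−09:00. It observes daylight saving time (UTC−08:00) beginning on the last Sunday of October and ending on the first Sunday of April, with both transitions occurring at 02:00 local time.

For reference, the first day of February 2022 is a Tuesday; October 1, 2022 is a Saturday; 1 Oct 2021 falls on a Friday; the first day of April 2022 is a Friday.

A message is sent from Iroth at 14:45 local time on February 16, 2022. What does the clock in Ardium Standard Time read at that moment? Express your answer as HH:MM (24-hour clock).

16:45

1 February 2022 is a Tuesday, so the first Sunday is February 6 and the third is February 20.
1 October 2022 is a Saturday, so the first Sunday is October 2.
Daylight saving runs 20 February – 2 October; February 16, 2022 is outside that window, so Iroth is on standard time at UTC−10:00.
14:45 Iroth + 10h = 00:45 UTC (rolling into the next day, 17 February 2022).
1 October 2021 is a Friday, so Sundays fall on 3, 10, 17, 24, 31; the last is October 31.
1 April 2022 is a Friday, so the first Sunday is April 3.
At the standard offset (UTC−09:00), 00:45 UTC − 9h = 15:45 Ardium Standard Time standard time (rolling into the previous day, 16 February 2022).
The standard-time date in Ardium Standard Time, February 16, 2022, lies within the daylight-saving period (31 October 2021 – 3 April 2022), so Ardium Standard Time is on daylight time, UTC−08:00.
00:45 UTC − 8h = 16:45 Ardium Standard Time (rolling into the previous day, 16 February 2022).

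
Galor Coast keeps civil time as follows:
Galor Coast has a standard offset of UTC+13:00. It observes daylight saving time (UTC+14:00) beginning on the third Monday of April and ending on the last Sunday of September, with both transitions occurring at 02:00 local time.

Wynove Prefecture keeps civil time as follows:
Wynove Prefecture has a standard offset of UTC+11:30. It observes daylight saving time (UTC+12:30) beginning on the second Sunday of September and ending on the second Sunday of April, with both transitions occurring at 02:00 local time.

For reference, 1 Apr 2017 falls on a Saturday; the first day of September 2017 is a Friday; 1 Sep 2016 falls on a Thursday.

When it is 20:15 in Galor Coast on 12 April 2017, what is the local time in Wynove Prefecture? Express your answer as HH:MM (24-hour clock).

1 April 2017 is a Saturday, so the first Monday is April 3 and the third is April 17.
1 September 2017 is a Friday, so Sundays fall on 3, 10, 17, 24; the last is September 24.
Daylight saving runs 17 April – 24 September; 12 April 2017 is outside that window, so Galor Coast is on standard time at UTC+13:00.
20:15 Galor Coast − 13h = 07:15 UTC.
1 September 2016 is a Thursday, so the first Sunday is September 4 and the second is September 11.
1 April 2017 is a Saturday, so the first Sunday is April 2 and the second is April 9.
At the standard offset (UTC+11:30), 07:15 UTC + 11h30m = 18:45 Wynove Prefecture standard time.
The standard-time date in Wynove Prefecture, 12 April 2017, is outside the daylight-saving period (11 September 2016 – 9 April 2017), so Wynove Prefecture is on standard time, UTC+11:30.
07:15 UTC + 11h30m = 18:45 Wynove Prefecture.

18:45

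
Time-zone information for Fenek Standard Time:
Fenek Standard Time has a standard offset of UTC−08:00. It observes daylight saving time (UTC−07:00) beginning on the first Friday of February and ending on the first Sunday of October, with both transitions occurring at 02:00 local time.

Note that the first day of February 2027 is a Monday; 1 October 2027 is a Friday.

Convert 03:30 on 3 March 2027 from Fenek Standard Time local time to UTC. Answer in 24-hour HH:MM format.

1 February 2027 is a Monday, so the first Friday is February 5.
1 October 2027 is a Friday, so the first Sunday is October 3.
3 March 2027 falls between 5 February and 3 October, so daylight saving is in effect and Fenek Standard Time is at UTC−07:00.
03:30 local + 7h = 10:30 UTC.

10:30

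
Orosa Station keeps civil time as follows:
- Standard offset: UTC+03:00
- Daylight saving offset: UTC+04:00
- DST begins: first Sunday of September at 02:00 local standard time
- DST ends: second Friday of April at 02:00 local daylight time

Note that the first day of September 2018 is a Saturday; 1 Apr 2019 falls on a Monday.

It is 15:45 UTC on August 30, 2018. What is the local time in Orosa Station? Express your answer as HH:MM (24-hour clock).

18:45

1 September 2018 is a Saturday, so the first Sunday is September 2.
1 April 2019 is a Monday, so the first Friday is April 5 and the second is April 12.
At the standard offset (UTC+03:00), 15:45 UTC + 3h = 18:45 Orosa Station standard time.
Daylight saving runs 2 September 2018 – 12 April 2019; the standard-time date in Orosa Station, August 30, 2018, is outside that window, so Orosa Station is on standard time at UTC+03:00.
15:45 UTC + 3h = 18:45 local.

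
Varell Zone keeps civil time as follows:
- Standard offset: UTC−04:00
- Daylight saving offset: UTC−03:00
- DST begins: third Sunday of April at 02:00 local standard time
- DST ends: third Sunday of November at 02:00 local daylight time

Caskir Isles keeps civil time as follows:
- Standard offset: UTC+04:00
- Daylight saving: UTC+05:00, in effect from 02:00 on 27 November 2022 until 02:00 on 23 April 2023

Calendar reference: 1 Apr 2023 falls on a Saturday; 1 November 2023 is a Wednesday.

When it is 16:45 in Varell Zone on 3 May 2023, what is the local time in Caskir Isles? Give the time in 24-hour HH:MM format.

23:45

1 April 2023 is a Saturday, so the first Sunday is April 2 and the third is April 16.
1 November 2023 is a Wednesday, so the first Sunday is November 5 and the third is November 19.
3 May 2023 lies within the daylight-saving period (16 April – 19 November), so Varell Zone is on daylight time, UTC−03:00.
16:45 Varell Zone + 3h = 19:45 UTC.
At the standard offset (UTC+04:00), 19:45 UTC + 4h = 23:45 Caskir Isles standard time.
Daylight saving runs 27 November 2022 – 23 April 2023; the standard-time date in Caskir Isles, 3 May 2023, is outside that window, so Caskir Isles is on standard time at UTC+04:00.
19:45 UTC + 4h = 23:45 Caskir Isles.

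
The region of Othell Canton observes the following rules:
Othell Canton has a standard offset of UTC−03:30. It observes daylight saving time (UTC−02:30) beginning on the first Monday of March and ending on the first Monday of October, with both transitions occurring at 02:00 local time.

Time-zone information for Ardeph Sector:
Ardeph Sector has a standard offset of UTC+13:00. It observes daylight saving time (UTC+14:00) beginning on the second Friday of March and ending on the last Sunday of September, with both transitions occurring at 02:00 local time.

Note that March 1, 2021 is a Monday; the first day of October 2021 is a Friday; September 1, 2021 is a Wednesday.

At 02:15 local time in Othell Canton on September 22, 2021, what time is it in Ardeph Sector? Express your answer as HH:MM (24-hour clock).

18:45

1 March 2021 is a Monday, so the first Monday is March 1.
1 October 2021 is a Friday, so the first Monday is October 4.
September 22, 2021 lies within the daylight-saving period (1 March – 4 October), so Othell Canton is on daylight time, UTC−02:30.
02:15 Othell Canton + 2h30m = 04:45 UTC.
1 March 2021 is a Monday, so the first Friday is March 5 and the second is March 12.
1 September 2021 is a Wednesday, so Sundays fall on 5, 12, 19, 26; the last is September 26.
At the standard offset (UTC+13:00), 04:45 UTC + 13h = 17:45 Ardeph Sector standard time.
Daylight saving runs 12 March – 26 September; the standard-time date in Ardeph Sector, September 22, 2021, is inside that window, so Ardeph Sector is at UTC+14:00.
04:45 UTC + 14h = 18:45 Ardeph Sector.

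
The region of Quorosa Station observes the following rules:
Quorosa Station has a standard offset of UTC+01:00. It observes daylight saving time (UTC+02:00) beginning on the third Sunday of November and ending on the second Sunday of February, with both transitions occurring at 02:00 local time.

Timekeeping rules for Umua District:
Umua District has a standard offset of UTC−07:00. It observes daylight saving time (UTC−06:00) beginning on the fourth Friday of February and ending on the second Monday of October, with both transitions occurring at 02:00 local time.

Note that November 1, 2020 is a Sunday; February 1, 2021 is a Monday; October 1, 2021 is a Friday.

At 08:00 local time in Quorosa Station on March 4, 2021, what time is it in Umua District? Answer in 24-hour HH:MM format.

01:00

1 November 2020 is a Sunday, so the first Sunday is November 1 and the third is November 15.
1 February 2021 is a Monday, so the first Sunday is February 7 and the second is February 14.
March 4, 2021 is outside the daylight-saving period (15 November 2020 – 14 February 2021), so Quorosa Station is on standard time, UTC+01:00.
08:00 Quorosa Station − 1h = 07:00 UTC.
1 February 2021 is a Monday, so the first Friday is February 5 and the fourth is February 26.
1 October 2021 is a Friday, so the first Monday is October 4 and the second is October 11.
At the standard offset (UTC−07:00), 07:00 UTC − 7h = 00:00 Umua District standard time.
Daylight saving runs 26 February – 11 October; the standard-time date in Umua District, March 4, 2021, is inside that window, so Umua District is at UTC−06:00.
07:00 UTC − 6h = 01:00 Umua District.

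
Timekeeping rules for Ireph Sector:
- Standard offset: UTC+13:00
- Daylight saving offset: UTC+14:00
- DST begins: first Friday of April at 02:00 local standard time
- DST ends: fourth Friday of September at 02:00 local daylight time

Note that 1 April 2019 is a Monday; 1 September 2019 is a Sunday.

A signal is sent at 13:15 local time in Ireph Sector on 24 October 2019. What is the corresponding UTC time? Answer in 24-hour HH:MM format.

00:15

1 April 2019 is a Monday, so the first Friday is April 5.
1 September 2019 is a Sunday, so the first Friday is September 6 and the fourth is September 27.
24 October 2019 is outside the daylight-saving period (5 April – 27 September), so Ireph Sector is on standard time, UTC+13:00.
13:15 local − 13h = 00:15 UTC.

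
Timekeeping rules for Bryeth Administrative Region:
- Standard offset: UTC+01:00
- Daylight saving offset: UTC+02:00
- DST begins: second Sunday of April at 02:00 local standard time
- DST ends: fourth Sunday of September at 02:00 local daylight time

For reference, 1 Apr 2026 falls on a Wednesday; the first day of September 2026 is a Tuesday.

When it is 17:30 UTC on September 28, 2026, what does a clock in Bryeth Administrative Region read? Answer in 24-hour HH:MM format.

1 April 2026 is a Wednesday, so the first Sunday is April 5 and the second is April 12.
1 September 2026 is a Tuesday, so the first Sunday is September 6 and the fourth is September 27.
At the standard offset (UTC+01:00), 17:30 UTC + 1h = 18:30 Bryeth Administrative Region standard time.
The standard-time date in Bryeth Administrative Region, September 28, 2026, does not fall between 12 April and 27 September, so daylight saving is not in effect and Bryeth Administrative Region is at UTC+01:00.
17:30 UTC + 1h = 18:30 local.

18:30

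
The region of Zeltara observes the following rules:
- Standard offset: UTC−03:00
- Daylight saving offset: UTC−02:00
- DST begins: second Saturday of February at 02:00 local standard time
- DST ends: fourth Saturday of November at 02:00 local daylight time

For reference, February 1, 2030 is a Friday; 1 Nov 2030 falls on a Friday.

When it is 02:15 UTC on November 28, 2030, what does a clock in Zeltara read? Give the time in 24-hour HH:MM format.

23:15

1 February 2030 is a Friday, so the first Saturday is February 2 and the second is February 9.
1 November 2030 is a Friday, so the first Saturday is November 2 and the fourth is November 23.
At the standard offset (UTC−03:00), 02:15 UTC − 3h = 23:15 Zeltara standard time (rolling into the previous day, 27 November 2030).
The standard-time date in Zeltara, November 27, 2030, does not fall between 9 February and 23 November, so daylight saving is not in effect and Zeltara is at UTC−03:00.
02:15 UTC − 3h = 23:15 local (rolling into the previous day, 27 November 2030).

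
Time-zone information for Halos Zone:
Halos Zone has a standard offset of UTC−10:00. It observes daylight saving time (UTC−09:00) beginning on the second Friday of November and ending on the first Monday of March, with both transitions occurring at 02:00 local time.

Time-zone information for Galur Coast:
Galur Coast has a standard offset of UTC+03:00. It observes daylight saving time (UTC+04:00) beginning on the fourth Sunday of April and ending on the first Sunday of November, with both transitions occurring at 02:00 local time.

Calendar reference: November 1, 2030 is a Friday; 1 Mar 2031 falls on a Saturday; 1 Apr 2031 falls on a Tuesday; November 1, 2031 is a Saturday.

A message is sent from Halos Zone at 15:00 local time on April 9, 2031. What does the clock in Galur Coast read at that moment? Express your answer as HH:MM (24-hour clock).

04:00

1 November 2030 is a Friday, so the first Friday is November 1 and the second is November 8.
1 March 2031 is a Saturday, so the first Monday is March 3.
April 9, 2031 does not fall between 8 November 2030 and 3 March 2031, so daylight saving is not in effect and Halos Zone is at UTC−10:00.
15:00 Halos Zone + 10h = 01:00 UTC (rolling into the next day, 10 April 2031).
1 April 2031 is a Tuesday, so the first Sunday is April 6 and the fourth is April 27.
1 November 2031 is a Saturday, so the first Sunday is November 2.
At the standard offset (UTC+03:00), 01:00 UTC + 3h = 04:00 Galur Coast standard time.
The standard-time date in Galur Coast, April 10, 2031, is outside the daylight-saving period (27 April – 2 November), so Galur Coast is on standard time, UTC+03:00.
01:00 UTC + 3h = 04:00 Galur Coast.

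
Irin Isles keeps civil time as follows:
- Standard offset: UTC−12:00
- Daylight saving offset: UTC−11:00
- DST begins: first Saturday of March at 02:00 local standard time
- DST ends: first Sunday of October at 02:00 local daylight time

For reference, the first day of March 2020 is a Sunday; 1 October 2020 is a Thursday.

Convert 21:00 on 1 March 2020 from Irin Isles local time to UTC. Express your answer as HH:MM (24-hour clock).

1 March 2020 is a Sunday, so the first Saturday is March 7.
1 October 2020 is a Thursday, so the first Sunday is October 4.
1 March 2020 is outside the daylight-saving period (7 March – 4 October), so Irin Isles is on standard time, UTC−12:00.
21:00 local + 12h = 09:00 UTC (rolling into the next day, 2 March 2020).

09:00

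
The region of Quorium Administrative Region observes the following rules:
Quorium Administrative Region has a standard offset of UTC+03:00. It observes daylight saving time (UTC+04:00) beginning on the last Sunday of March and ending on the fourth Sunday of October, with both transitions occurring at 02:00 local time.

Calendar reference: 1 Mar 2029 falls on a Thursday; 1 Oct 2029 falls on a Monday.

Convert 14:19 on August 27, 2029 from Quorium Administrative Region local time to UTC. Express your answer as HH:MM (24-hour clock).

10:19

1 March 2029 is a Thursday, so Sundays fall on 4, 11, 18, 25; the last is March 25.
1 October 2029 is a Monday, so the first Sunday is October 7 and the fourth is October 28.
Daylight saving runs 25 March – 28 October; August 27, 2029 is inside that window, so Quorium Administrative Region is at UTC+04:00.
14:19 local − 4h = 10:19 UTC.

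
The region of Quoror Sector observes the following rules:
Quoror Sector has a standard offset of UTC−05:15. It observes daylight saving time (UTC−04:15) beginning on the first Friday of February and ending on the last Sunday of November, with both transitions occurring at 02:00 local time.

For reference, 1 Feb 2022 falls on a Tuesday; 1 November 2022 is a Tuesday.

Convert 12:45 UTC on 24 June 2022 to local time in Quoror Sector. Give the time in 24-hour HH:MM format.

08:30

1 February 2022 is a Tuesday, so the first Friday is February 4.
1 November 2022 is a Tuesday, so Sundays fall on 6, 13, 20, 27; the last is November 27.
At the standard offset (UTC−05:15), 12:45 UTC − 5h15m = 07:30 Quoror Sector standard time.
The standard-time date in Quoror Sector, 24 June 2022, lies within the daylight-saving period (4 February – 27 November), so Quoror Sector is on daylight time, UTC−04:15.
12:45 UTC − 4h15m = 08:30 local.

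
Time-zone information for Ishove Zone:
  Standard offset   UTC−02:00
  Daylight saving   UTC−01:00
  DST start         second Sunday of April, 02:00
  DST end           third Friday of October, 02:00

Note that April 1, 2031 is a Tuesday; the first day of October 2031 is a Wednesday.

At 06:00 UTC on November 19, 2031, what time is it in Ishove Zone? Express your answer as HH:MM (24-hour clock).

1 April 2031 is a Tuesday, so the first Sunday is April 6 and the second is April 13.
1 October 2031 is a Wednesday, so the first Friday is October 3 and the third is October 17.
At the standard offset (UTC−02:00), 06:00 UTC − 2h = 04:00 Ishove Zone standard time.
Daylight saving runs 13 April – 17 October; the standard-time date in Ishove Zone, November 19, 2031, is outside that window, so Ishove Zone is on standard time at UTC−02:00.
06:00 UTC − 2h = 04:00 local.

04:00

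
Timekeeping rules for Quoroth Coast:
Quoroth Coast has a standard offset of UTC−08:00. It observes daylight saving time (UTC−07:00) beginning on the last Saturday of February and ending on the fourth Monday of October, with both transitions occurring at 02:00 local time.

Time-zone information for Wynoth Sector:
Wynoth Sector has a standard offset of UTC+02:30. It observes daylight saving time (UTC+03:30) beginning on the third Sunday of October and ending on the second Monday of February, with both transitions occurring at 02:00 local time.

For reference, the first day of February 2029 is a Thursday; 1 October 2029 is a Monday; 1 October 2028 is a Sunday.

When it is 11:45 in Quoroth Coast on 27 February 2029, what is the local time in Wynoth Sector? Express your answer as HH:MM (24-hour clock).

21:15

1 February 2029 is a Thursday, so Saturdays fall on 3, 10, 17, 24; the last is February 24.
1 October 2029 is a Monday, so the first Monday is October 1 and the fourth is October 22.
27 February 2029 falls between 24 February and 22 October, so daylight saving is in effect and Quoroth Coast is at UTC−07:00.
11:45 Quoroth Coast + 7h = 18:45 UTC.
1 October 2028 is a Sunday, so the first Sunday is October 1 and the third is October 15.
1 February 2029 is a Thursday, so the first Monday is February 5 and the second is February 12.
At the standard offset (UTC+02:30), 18:45 UTC + 2h30m = 21:15 Wynoth Sector standard time.
The standard-time date in Wynoth Sector, 27 February 2029, does not fall between 15 October 2028 and 12 February 2029, so daylight saving is not in effect and Wynoth Sector is at UTC+02:30.
18:45 UTC + 2h30m = 21:15 Wynoth Sector.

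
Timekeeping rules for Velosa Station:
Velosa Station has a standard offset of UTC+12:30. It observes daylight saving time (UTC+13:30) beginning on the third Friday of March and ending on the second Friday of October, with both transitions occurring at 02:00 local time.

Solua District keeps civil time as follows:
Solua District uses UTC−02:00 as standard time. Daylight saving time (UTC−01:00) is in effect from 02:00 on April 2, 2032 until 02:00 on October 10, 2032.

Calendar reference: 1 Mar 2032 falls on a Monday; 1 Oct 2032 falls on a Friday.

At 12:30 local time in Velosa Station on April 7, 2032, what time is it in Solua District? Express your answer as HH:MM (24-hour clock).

22:00

1 March 2032 is a Monday, so the first Friday is March 5 and the third is March 19.
1 October 2032 is a Friday, so the first Friday is October 1 and the second is October 8.
Daylight saving runs 19 March – 8 October; April 7, 2032 is inside that window, so Velosa Station is at UTC+13:30.
12:30 Velosa Station − 13h30m = 23:00 UTC (rolling into the previous day, 6 April 2032).
At the standard offset (UTC−02:00), 23:00 UTC − 2h = 21:00 Solua District standard time.
The standard-time date in Solua District, April 6, 2032, lies within the daylight-saving period (2 April – 10 October), so Solua District is on daylight time, UTC−01:00.
23:00 UTC − 1h = 22:00 Solua District.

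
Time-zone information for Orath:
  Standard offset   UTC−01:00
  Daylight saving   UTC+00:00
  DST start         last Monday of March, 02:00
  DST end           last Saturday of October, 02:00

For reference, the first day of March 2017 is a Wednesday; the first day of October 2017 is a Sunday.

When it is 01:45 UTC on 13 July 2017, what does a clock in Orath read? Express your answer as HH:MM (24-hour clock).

1 March 2017 is a Wednesday, so Mondays fall on 6, 13, 20, 27; the last is March 27.
1 October 2017 is a Sunday, so Saturdays fall on 7, 14, 21, 28; the last is October 28.
At the standard offset (UTC−01:00), 01:45 UTC − 1h = 00:45 Orath standard time.
The standard-time date in Orath, 13 July 2017, lies within the daylight-saving period (27 March – 28 October), so Orath is on daylight time, UTC+00:00.
01:45 UTC + 0h = 01:45 local.

01:45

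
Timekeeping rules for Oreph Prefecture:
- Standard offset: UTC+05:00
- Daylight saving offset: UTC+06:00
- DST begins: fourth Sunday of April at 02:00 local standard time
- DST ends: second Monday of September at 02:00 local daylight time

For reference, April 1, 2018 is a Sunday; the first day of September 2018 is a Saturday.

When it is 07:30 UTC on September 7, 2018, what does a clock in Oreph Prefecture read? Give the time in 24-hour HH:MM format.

13:30

1 April 2018 is a Sunday, so the first Sunday is April 1 and the fourth is April 22.
1 September 2018 is a Saturday, so the first Monday is September 3 and the second is September 10.
At the standard offset (UTC+05:00), 07:30 UTC + 5h = 12:30 Oreph Prefecture standard time.
Daylight saving runs 22 April – 10 September; the standard-time date in Oreph Prefecture, September 7, 2018, is inside that window, so Oreph Prefecture is at UTC+06:00.
07:30 UTC + 6h = 13:30 local.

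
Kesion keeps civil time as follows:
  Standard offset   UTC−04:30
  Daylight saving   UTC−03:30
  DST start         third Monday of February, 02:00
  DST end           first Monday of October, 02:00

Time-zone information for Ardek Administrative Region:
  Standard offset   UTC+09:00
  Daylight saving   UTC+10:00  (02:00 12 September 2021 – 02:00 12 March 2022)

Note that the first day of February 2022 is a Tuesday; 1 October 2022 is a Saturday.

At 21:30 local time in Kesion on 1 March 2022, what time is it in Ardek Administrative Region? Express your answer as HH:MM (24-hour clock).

1 February 2022 is a Tuesday, so the first Monday is February 7 and the third is February 21.
1 October 2022 is a Saturday, so the first Monday is October 3.
1 March 2022 falls between 21 February and 3 October, so daylight saving is in effect and Kesion is at UTC−03:30.
21:30 Kesion + 3h30m = 01:00 UTC (rolling into the next day, 2 March 2022).
At the standard offset (UTC+09:00), 01:00 UTC + 9h = 10:00 Ardek Administrative Region standard time.
Daylight saving runs 12 September 2021 – 12 March 2022; the standard-time date in Ardek Administrative Region, 2 March 2022, is inside that window, so Ardek Administrative Region is at UTC+10:00.
01:00 UTC + 10h = 11:00 Ardek Administrative Region.

11:00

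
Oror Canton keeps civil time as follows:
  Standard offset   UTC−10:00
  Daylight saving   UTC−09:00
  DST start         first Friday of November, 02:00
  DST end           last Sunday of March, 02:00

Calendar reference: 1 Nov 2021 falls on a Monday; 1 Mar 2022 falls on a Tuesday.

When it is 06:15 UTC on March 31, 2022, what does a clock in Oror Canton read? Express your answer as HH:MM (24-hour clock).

20:15

1 November 2021 is a Monday, so the first Friday is November 5.
1 March 2022 is a Tuesday, so Sundays fall on 6, 13, 20, 27; the last is March 27.
At the standard offset (UTC−10:00), 06:15 UTC − 10h = 20:15 Oror Canton standard time (rolling into the previous day, 30 March 2022).
Daylight saving runs 5 November 2021 – 27 March 2022; the standard-time date in Oror Canton, March 30, 2022, is outside that window, so Oror Canton is on standard time at UTC−10:00.
06:15 UTC − 10h = 20:15 local (rolling into the previous day, 30 March 2022).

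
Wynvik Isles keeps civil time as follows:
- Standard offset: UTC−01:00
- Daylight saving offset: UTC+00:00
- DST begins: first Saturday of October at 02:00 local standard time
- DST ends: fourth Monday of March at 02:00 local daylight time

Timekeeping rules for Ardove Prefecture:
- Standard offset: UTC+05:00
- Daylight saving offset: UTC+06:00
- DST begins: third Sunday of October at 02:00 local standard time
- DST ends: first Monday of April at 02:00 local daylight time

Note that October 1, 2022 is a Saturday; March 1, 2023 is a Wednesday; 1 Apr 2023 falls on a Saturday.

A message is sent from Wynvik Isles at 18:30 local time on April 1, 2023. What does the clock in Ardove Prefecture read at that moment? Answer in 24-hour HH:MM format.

1 October 2022 is a Saturday, so the first Saturday is October 1.
1 March 2023 is a Wednesday, so the first Monday is March 6 and the fourth is March 27.
April 1, 2023 does not fall between 1 October 2022 and 27 March 2023, so daylight saving is not in effect and Wynvik Isles is at UTC−01:00.
18:30 Wynvik Isles + 1h = 19:30 UTC.
1 October 2022 is a Saturday, so the first Sunday is October 2 and the third is October 16.
1 April 2023 is a Saturday, so the first Monday is April 3.
At the standard offset (UTC+05:00), 19:30 UTC + 5h = 00:30 Ardove Prefecture standard time (rolling into the next day, 2 April 2023).
The standard-time date in Ardove Prefecture, April 2, 2023, falls between 16 October 2022 and 3 April 2023, so daylight saving is in effect and Ardove Prefecture is at UTC+06:00.
19:30 UTC + 6h = 01:30 Ardove Prefecture (rolling into the next day, 2 April 2023).

01:30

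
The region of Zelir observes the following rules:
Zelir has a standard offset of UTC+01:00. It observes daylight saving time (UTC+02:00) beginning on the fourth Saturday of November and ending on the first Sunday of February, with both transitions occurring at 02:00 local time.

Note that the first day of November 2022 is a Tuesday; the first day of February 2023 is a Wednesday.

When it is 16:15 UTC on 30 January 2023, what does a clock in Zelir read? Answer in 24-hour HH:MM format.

18:15

1 November 2022 is a Tuesday, so the first Saturday is November 5 and the fourth is November 26.
1 February 2023 is a Wednesday, so the first Sunday is February 5.
At the standard offset (UTC+01:00), 16:15 UTC + 1h = 17:15 Zelir standard time.
Daylight saving runs 26 November 2022 – 5 February 2023; the standard-time date in Zelir, 30 January 2023, is inside that window, so Zelir is at UTC+02:00.
16:15 UTC + 2h = 18:15 local.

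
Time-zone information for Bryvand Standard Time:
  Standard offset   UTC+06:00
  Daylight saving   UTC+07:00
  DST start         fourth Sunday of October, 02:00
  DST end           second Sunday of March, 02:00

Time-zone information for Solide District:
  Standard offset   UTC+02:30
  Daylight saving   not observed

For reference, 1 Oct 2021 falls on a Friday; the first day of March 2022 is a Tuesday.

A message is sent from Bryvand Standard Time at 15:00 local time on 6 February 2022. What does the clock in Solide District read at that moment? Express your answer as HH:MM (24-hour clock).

10:30

1 October 2021 is a Friday, so the first Sunday is October 3 and the fourth is October 24.
1 March 2022 is a Tuesday, so the first Sunday is March 6 and the second is March 13.
6 February 2022 falls between 24 October 2021 and 13 March 2022, so daylight saving is in effect and Bryvand Standard Time is at UTC+07:00.
15:00 Bryvand Standard Time − 7h = 08:00 UTC.
Solide District has no daylight saving, so its offset is UTC+02:30 year-round.
08:00 UTC + 2h30m = 10:30 Solide District.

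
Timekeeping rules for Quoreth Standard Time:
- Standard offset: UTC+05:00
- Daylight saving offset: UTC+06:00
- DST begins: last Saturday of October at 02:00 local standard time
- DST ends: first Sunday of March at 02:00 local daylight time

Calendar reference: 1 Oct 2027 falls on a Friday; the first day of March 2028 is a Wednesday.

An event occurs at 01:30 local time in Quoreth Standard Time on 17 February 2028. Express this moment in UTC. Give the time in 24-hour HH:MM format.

1 October 2027 is a Friday, so Saturdays fall on 2, 9, 16, 23, 30; the last is October 30.
1 March 2028 is a Wednesday, so the first Sunday is March 5.
17 February 2028 lies within the daylight-saving period (30 October 2027 – 5 March 2028), so Quoreth Standard Time is on daylight time, UTC+06:00.
01:30 local − 6h = 19:30 UTC (rolling into the previous day, 16 February 2028).

19:30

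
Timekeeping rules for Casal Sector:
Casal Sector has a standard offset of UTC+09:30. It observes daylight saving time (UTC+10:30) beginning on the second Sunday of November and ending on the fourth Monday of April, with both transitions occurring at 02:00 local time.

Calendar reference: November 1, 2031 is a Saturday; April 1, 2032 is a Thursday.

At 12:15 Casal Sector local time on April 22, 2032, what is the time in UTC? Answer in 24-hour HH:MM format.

01:45

1 November 2031 is a Saturday, so the first Sunday is November 2 and the second is November 9.
1 April 2032 is a Thursday, so the first Monday is April 5 and the fourth is April 26.
April 22, 2032 falls between 9 November 2031 and 26 April 2032, so daylight saving is in effect and Casal Sector is at UTC+10:30.
12:15 local − 10h30m = 01:45 UTC.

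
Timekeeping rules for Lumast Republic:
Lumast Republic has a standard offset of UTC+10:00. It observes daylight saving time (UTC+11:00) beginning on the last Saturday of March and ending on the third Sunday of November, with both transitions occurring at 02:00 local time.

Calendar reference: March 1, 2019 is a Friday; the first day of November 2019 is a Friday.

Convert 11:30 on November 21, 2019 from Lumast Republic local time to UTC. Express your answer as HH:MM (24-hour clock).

01:30

1 March 2019 is a Friday, so Saturdays fall on 2, 9, 16, 23, 30; the last is March 30.
1 November 2019 is a Friday, so the first Sunday is November 3 and the third is November 17.
Daylight saving runs 30 March – 17 November; November 21, 2019 is outside that window, so Lumast Republic is on standard time at UTC+10:00.
11:30 local − 10h = 01:30 UTC.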